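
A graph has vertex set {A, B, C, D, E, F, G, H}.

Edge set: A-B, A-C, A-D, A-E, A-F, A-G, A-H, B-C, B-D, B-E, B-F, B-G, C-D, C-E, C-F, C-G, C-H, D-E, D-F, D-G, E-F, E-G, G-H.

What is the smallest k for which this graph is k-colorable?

6

A, B, C, D, E, G form a clique, so at least 6 colors are needed.
6 colors suffice: color 1 → {A}; color 2 → {C}; color 3 → {B, H}; color 4 → {D}; color 5 → {F, G}; color 6 → {E}. No two adjacent vertices share a color.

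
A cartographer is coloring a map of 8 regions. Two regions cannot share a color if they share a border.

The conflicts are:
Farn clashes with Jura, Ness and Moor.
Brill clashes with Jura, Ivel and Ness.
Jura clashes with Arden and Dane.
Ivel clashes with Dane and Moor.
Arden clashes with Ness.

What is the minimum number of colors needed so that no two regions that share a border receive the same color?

The cycle Moor-Ivel-Brill-Jura-Farn-Moor has odd length 5, so it cannot be 2-colored; at least 3 colors are needed.
One proper 3-coloring: Farn=2, Brill=2, Jura=1, Ivel=1, Arden=2, Ness=1, Dane=2, Moor=3. Each listed conflict is separated.

3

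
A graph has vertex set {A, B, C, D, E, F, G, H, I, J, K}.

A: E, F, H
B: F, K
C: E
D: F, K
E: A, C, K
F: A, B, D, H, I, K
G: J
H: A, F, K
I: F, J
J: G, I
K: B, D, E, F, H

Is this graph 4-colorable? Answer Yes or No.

Yes

The chromatic number is 3. B, F, K form a triangle, so at least 3 colors are needed.
3 colors suffice: color 1 → {E, F, J}; color 2 → {A, C, G, I, K}; color 3 → {B, D, H}.
Since 4 ≥ 3, a proper 4-coloring certainly exists.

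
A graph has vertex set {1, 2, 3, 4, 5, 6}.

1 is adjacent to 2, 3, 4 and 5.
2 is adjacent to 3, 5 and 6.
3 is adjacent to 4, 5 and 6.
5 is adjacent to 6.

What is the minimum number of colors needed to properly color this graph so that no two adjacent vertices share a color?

4

1, 2, 3, 5 are mutually adjacent (a clique of size 4), so at least 4 colors are needed.
One proper 4-coloring: 1=b, 2=d, 3=a, 4=c, 5=c, 6=b. No two adjacent vertices share a color.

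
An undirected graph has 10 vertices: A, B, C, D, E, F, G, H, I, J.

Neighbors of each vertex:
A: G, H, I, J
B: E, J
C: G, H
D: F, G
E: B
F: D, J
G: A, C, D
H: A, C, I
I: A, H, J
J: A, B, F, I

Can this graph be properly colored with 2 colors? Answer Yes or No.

No

A, H, I are pairwise adjacent, so at least 3 colors are needed.
So 2 colors are not enough.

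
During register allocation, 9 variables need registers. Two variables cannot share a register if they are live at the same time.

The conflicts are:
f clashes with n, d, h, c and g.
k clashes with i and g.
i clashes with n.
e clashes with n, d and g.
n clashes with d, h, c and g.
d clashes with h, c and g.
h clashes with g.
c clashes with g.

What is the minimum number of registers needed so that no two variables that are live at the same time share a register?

f, n, d, c, g pairwise conflict, so at least 5 registers are needed.
5 registers suffice: register 1 → {k, n}; register 2 → {i, g}; register 3 → {d}; register 4 → {f, e}; register 5 → {h, c}. No two conflicting variables share a register.

5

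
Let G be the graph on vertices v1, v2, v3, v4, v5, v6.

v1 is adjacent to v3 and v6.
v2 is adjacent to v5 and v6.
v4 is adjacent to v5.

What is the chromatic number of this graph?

v2 and v6 are adjacent, so at least 2 colors are needed.
One proper 2-coloring: v1=2, v2=2, v3=1, v4=2, v5=1, v6=1. No two adjacent vertices share a color.

2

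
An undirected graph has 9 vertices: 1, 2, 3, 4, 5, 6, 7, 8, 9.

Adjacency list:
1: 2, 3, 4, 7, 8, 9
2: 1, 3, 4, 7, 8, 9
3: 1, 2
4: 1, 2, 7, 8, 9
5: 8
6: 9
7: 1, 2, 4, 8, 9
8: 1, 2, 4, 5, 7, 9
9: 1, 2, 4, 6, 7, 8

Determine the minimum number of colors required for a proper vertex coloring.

1, 2, 4, 7, 8, 9 are mutually adjacent (a clique of size 6), so at least 6 colors are needed.
One proper 6-coloring: 1=green, 2=yellow, 3=red, 4=purple, 5=blue, 6=red, 7=orange, 8=red, 9=blue. No two adjacent vertices share a color.

6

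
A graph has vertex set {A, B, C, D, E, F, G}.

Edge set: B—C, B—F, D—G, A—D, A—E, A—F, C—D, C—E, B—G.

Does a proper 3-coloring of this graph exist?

Yes

The chromatic number is 3. The cycle F-A-E-C-B-F has odd length 5, so it cannot be 2-colored; at least 3 colors are needed.
One proper 3-coloring: A=1, B=1, C=3, D=2, E=2, F=2, G=3.
That is already a proper 3-coloring.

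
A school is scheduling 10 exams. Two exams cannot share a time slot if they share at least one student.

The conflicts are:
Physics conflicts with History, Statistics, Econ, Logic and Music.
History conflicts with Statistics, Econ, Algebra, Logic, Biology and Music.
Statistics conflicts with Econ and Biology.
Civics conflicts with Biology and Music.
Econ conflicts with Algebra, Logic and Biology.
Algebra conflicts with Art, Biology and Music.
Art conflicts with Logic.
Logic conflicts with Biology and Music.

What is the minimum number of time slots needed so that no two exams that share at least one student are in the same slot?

4

Physics, History, Logic, Music are mutually in conflict, so at least 4 time slots are needed.
4 time slots suffice: time slot 1 → {History, Civics, Art}; time slot 2 → {Statistics, Algebra, Logic}; time slot 3 → {Econ, Music}; time slot 4 → {Physics, Biology}. Every pair that conflicts lands in different time slots.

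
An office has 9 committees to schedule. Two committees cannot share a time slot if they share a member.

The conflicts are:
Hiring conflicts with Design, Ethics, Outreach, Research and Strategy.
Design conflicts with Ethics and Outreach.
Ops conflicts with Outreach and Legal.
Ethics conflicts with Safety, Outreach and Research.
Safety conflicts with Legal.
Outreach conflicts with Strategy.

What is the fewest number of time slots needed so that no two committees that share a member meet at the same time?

4

Hiring, Design, Ethics, Outreach pairwise conflict, so at least 4 time slots are needed.
4 time slots suffice: time slot 1 → {Safety, Outreach, Research}; time slot 2 → {Ops, Ethics, Strategy}; time slot 3 → {Hiring, Legal}; time slot 4 → {Design}. Every pair that conflicts lands in different time slots.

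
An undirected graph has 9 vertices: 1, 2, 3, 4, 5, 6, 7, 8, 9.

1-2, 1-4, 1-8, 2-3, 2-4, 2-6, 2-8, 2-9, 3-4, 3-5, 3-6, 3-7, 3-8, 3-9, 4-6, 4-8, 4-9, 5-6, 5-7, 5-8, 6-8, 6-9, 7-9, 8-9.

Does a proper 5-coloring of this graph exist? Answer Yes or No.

2, 3, 4, 6, 8, 9 form a clique, so at least 6 colors are needed.
So 5 colors are not enough.

No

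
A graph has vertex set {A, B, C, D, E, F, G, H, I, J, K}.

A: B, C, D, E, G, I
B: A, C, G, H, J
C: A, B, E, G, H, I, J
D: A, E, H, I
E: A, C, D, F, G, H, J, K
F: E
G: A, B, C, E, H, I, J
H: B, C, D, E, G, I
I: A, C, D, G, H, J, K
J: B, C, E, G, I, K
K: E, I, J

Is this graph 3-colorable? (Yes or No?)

No

C, E, G, J form a clique, so at least 4 colors are needed.
So 3 colors are not enough.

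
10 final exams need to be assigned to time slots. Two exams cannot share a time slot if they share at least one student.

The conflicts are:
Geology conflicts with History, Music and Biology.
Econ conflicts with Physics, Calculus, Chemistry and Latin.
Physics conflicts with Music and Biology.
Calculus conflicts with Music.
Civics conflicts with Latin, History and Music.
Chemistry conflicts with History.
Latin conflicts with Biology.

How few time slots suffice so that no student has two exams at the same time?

3

The cycle Music-Physics-Biology-Latin-Civics-Music has odd length 5, so it cannot be 2-colored; at least 3 time slots are needed.
3 time slots suffice: time slot 1 → {Econ, History, Music, Biology}; time slot 2 → {Geology, Physics, Calculus, Chemistry, Latin}; time slot 3 → {Civics}. No two conflicting exams share a time slot.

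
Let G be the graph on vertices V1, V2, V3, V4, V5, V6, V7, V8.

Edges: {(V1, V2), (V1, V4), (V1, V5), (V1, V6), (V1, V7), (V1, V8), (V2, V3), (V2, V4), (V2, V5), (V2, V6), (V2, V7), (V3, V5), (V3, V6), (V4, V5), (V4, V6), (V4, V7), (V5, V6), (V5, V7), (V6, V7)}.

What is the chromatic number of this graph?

V1, V2, V4, V5, V6, V7 form a clique, so at least 6 colors are needed.
A valid assignment using 6 colors: V1=4, V2=3, V3=4, V4=6, V5=1, V6=2, V7=5, V8=1. Each edge has distinct colors on its endpoints.

6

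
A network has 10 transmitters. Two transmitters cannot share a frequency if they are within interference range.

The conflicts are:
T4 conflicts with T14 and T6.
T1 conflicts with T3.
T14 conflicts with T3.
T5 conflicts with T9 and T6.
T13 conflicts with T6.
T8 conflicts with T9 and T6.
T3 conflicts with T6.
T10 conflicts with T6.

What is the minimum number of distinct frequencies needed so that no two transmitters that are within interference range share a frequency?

T8 and T9 conflict, so at least 2 frequencies are needed.
A valid assignment using 2 frequencies: T4=2, T1=1, T14=1, T5=2, T13=2, T8=2, T9=1, T3=2, T10=2, T6=1. No two conflicting transmitters share a frequency.

2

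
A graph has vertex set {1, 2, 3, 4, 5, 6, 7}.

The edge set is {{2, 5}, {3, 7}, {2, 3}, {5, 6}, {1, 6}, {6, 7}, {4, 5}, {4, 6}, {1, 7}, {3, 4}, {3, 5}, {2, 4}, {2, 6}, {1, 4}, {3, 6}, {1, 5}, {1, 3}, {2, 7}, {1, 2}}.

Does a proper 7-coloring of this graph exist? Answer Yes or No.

The chromatic number is 6. 1, 2, 3, 4, 5, 6 form a clique, so at least 6 colors are needed.
6 colors suffice: color red → {6}; color blue → {1}; color green → {3}; color yellow → {2}; color purple → {5, 7}; color orange → {4}.
Since 7 ≥ 6, a proper 7-coloring certainly exists.

Yes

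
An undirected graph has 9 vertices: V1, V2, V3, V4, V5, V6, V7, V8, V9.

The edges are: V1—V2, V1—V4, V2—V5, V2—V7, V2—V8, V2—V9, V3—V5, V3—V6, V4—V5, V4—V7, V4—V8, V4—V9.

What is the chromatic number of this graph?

V2 and V8 are adjacent, so at least 2 colors are needed.
A valid assignment using 2 colors: V1=2, V2=1, V3=1, V4=1, V5=2, V6=2, V7=2, V8=2, V9=2. Each edge has distinct colors on its endpoints.

2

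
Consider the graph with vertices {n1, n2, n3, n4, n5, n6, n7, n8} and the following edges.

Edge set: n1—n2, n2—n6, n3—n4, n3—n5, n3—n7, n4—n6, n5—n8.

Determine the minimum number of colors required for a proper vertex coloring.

n2 and n6 are adjacent, so at least 2 colors are needed.
One proper 2-coloring: n1=1, n2=2, n3=1, n4=2, n5=2, n6=1, n7=2, n8=1. Each edge has distinct colors on its endpoints.

2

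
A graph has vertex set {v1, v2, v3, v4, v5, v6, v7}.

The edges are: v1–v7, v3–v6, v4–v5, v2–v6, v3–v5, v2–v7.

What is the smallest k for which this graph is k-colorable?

2

v2 and v7 are adjacent, so at least 2 colors are needed.
2 colors suffice: color red → {v5, v6, v7}; color blue → {v1, v2, v3, v4}. Each edge has distinct colors on its endpoints.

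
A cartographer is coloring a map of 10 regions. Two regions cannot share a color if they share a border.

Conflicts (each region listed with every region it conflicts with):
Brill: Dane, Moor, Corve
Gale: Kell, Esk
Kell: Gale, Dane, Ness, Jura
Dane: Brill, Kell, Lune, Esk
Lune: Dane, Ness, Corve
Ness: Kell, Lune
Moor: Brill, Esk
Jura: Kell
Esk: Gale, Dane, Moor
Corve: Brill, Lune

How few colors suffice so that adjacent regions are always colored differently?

Kell and Ness conflict, so at least 2 colors are needed.
2 colors suffice: color 1 → {Brill, Kell, Lune, Esk}; color 2 → {Gale, Dane, Ness, Moor, Jura, Corve}. No two conflicting regions share a color.

2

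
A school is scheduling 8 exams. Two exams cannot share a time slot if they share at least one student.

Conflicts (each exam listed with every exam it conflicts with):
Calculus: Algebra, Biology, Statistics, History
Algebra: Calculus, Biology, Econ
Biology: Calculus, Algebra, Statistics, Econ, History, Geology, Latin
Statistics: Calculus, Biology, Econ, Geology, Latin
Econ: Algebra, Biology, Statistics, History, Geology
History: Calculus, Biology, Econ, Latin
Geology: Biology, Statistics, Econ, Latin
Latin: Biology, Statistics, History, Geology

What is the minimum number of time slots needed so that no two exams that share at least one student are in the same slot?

4

Biology, Statistics, Econ, Geology are mutually in conflict, so at least 4 time slots are needed.
4 time slots suffice: time slot 1 → {Biology}; time slot 2 → {Algebra, Statistics, History}; time slot 3 → {Calculus, Econ, Latin}; time slot 4 → {Geology}. No two conflicting exams share a time slot.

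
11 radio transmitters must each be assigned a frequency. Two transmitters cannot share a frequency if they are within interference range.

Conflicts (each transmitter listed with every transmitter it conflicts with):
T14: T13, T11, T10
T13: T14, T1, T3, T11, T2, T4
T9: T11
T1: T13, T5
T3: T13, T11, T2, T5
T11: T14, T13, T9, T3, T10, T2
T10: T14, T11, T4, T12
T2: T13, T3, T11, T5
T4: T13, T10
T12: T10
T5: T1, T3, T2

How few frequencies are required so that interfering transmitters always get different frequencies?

T13, T3, T11, T2 are mutually in conflict, so at least 4 frequencies are needed.
4 frequencies suffice: frequency 1 → {T13, T9, T10, T5}; frequency 2 → {T1, T11, T4, T12}; frequency 3 → {T14, T2}; frequency 4 → {T3}. Each listed conflict is separated.

4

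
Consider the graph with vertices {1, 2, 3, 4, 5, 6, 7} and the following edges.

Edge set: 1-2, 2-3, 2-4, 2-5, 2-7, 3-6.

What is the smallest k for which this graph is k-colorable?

2

1 and 2 are adjacent, so at least 2 colors are needed.
2 colors suffice: color a → {2, 6}; color b → {1, 3, 4, 5, 7}. No two adjacent vertices share a color.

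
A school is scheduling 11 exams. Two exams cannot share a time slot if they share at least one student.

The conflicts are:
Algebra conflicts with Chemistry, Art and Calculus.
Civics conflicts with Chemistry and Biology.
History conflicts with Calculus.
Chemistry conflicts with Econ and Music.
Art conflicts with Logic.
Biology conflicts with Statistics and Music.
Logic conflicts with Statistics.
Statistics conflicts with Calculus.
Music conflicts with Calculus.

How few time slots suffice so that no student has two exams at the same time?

3

The cycle Logic-Art-Algebra-Calculus-Statistics-Logic has odd length 5, so it cannot be 2-colored; at least 3 time slots are needed.
A valid assignment using 3 time slots: Algebra=2, Civics=2, History=2, Chemistry=1, Art=3, Econ=2, Biology=1, Logic=1, Statistics=2, Music=2, Calculus=1. Every pair that conflicts lands in different time slots.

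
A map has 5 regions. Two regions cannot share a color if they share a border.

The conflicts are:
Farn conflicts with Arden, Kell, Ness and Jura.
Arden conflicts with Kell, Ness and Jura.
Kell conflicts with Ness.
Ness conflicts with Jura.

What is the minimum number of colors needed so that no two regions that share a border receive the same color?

Farn, Arden, Ness, Jura are mutually in conflict, so at least 4 colors are needed.
4 colors suffice: color 1 → {Arden}; color 2 → {Farn}; color 3 → {Ness}; color 4 → {Kell, Jura}. No two conflicting regions share a color.

4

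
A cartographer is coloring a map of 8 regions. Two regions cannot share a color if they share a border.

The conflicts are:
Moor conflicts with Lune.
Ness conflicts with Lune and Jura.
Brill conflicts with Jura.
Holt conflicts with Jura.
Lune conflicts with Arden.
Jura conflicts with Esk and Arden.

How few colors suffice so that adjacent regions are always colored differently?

Lune and Arden conflict, so at least 2 colors are needed.
2 colors suffice: color 1 → {Lune, Jura}; color 2 → {Moor, Ness, Brill, Holt, Esk, Arden}. Every pair that conflicts lands in different colors.

2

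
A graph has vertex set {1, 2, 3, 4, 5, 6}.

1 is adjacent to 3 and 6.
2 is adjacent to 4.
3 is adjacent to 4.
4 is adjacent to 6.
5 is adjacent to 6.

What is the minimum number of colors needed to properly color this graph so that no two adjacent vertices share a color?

1 and 3 are adjacent, so at least 2 colors are needed.
A valid assignment using 2 colors: 1=b, 2=a, 3=a, 4=b, 5=b, 6=a. Each edge has distinct colors on its endpoints.

2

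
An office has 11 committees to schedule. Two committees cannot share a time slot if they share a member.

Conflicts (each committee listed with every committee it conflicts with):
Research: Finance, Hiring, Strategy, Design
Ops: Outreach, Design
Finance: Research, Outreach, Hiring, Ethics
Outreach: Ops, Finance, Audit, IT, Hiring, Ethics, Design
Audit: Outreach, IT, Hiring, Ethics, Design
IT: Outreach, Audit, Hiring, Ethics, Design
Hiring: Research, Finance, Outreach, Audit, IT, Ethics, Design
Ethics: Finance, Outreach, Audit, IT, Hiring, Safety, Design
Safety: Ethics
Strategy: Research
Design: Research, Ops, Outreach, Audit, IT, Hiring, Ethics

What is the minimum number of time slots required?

6

Outreach, Audit, IT, Hiring, Ethics, Design are mutually in conflict, so at least 6 time slots are needed.
6 time slots suffice: time slot 1 → {Research, Ops, Ethics}; time slot 2 → {Outreach, Safety, Strategy}; time slot 3 → {Finance, Design}; time slot 4 → {Hiring}; time slot 5 → {Audit}; time slot 6 → {IT}. Each listed conflict is separated.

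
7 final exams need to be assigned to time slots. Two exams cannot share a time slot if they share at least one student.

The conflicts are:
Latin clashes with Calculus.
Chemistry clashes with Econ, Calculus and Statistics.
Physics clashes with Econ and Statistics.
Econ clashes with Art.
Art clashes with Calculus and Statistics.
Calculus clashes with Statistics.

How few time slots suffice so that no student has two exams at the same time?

Chemistry, Calculus, Statistics all conflict with each other, so at least 3 time slots are needed.
Using 3 time slots: Latin=2, Chemistry=3, Physics=3, Econ=1, Art=3, Calculus=1, Statistics=2. No two conflicting exams share a time slot.

3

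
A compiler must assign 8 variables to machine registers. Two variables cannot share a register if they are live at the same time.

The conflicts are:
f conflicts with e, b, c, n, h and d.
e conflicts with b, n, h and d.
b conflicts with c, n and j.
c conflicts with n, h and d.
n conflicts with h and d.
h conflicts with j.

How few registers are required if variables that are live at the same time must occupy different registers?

f, b, c, n pairwise conflict, so at least 4 registers are needed.
4 registers suffice: f=1, e=3, b=4, c=3, n=2, h=4, d=4, j=1. Each listed conflict is separated.

4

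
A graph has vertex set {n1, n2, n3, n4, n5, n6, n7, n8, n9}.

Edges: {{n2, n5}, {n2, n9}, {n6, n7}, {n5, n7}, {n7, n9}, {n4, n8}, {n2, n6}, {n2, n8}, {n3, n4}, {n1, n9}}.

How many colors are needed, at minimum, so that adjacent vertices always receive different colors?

2

n6 and n7 are adjacent, so at least 2 colors are needed.
2 colors suffice: color 1 → {n1, n2, n4, n7}; color 2 → {n3, n5, n6, n8, n9}. No two adjacent vertices share a color.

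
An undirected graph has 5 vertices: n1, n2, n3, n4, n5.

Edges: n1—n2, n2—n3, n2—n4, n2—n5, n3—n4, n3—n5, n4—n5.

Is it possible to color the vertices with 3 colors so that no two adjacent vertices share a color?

n2, n3, n4, n5 are pairwise adjacent (a clique of size 4), so at least 4 colors are needed.
So 3 colors are not enough.

No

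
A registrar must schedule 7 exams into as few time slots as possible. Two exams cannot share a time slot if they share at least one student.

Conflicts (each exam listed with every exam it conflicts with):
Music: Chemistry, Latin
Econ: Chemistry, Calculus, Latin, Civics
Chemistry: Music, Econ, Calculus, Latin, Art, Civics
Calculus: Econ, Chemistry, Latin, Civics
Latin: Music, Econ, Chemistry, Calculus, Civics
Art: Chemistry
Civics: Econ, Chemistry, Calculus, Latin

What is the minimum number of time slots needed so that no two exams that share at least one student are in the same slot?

5

Econ, Chemistry, Calculus, Latin, Civics pairwise conflict, so at least 5 time slots are needed.
A valid assignment using 5 time slots: Music=3, Econ=5, Chemistry=1, Calculus=3, Latin=2, Art=2, Civics=4. No two conflicting exams share a time slot.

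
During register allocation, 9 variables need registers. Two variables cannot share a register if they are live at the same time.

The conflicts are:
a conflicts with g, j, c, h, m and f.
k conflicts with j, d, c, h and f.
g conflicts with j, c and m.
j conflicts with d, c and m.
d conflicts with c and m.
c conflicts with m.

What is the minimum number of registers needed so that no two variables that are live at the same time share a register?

a, g, j, c, m are mutually in conflict, so at least 5 registers are needed.
5 registers suffice: register 1 → {c, h, f}; register 2 → {a, k}; register 3 → {j}; register 4 → {m}; register 5 → {g, d}. Every pair that conflicts lands in different registers.

5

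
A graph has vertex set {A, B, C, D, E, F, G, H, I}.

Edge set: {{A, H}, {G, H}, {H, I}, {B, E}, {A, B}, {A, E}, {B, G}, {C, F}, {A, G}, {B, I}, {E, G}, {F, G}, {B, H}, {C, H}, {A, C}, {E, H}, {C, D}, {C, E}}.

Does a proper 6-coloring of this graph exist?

Yes

The chromatic number is 5. A, B, E, G, H are mutually adjacent (a clique of size 5), so at least 5 colors are needed.
5 colors suffice: color red → {D, F, H}; color blue → {A, I}; color green → {C, G}; color yellow → {B}; color purple → {E}.
Since 6 ≥ 5, a proper 6-coloring certainly exists.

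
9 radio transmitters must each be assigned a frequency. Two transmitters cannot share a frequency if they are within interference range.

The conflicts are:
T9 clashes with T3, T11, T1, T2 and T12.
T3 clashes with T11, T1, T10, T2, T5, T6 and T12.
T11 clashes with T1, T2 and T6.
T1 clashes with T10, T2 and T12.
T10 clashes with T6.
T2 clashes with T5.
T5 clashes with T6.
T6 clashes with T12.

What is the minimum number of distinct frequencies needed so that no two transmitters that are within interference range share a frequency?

5

T9, T3, T11, T1, T2 all conflict with each other, so at least 5 frequencies are needed.
5 frequencies suffice: T9=3, T3=1, T11=4, T1=2, T10=3, T2=5, T5=3, T6=2, T12=4. No two conflicting transmitters share a frequency.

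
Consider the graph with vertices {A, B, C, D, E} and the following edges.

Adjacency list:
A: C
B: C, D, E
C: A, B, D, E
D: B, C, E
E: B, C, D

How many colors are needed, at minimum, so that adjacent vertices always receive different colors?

4

B, C, D, E are pairwise adjacent (a clique of size 4), so at least 4 colors are needed.
4 colors suffice: color red → {C}; color blue → {A, B}; color green → {D}; color yellow → {E}. Every edge joins two different colors.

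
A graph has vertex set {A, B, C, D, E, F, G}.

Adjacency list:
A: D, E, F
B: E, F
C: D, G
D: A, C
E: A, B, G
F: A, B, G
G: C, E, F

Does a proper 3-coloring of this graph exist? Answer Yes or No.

The chromatic number is 3. The cycle D-A-F-G-C-D has odd length 5, so it cannot be 2-colored; at least 3 colors are needed.
3 colors suffice: A=2, B=2, C=3, D=1, E=1, F=1, G=2.
That is already a proper 3-coloring.

Yes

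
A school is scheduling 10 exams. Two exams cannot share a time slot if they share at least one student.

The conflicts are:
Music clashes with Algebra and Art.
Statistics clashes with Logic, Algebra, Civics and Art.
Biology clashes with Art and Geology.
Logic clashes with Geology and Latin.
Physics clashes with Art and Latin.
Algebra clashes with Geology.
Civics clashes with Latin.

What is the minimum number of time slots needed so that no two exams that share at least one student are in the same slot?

The cycle Art-Statistics-Civics-Latin-Physics-Art has odd length 5, so it cannot be 2-colored; at least 3 time slots are needed.
3 time slots suffice: time slot 1 → {Music, Statistics, Geology, Latin}; time slot 2 → {Logic, Algebra, Civics, Art}; time slot 3 → {Biology, Physics}. Each listed conflict is separated.

3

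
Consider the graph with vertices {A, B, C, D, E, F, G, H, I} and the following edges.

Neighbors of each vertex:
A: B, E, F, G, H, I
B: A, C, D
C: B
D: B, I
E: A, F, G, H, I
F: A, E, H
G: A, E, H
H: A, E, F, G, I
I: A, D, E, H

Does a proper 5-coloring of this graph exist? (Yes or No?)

The chromatic number is 4. A, E, G, H are pairwise adjacent (a clique of size 4), so at least 4 colors are needed.
4 colors suffice: color 1 → {A, C, D}; color 2 → {B, E}; color 3 → {H}; color 4 → {F, G, I}.
Since 5 ≥ 4, a proper 5-coloring certainly exists.

Yes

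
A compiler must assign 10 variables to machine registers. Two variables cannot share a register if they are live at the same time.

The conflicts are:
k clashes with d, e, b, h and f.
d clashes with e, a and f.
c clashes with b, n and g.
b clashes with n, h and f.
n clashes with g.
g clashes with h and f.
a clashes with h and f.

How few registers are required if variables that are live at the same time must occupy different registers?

k, d, f all conflict with each other, so at least 3 registers are needed.
3 registers suffice: register 1 → {k, n, a}; register 2 → {c, e, h, f}; register 3 → {d, b, g}. No two conflicting variables share a register.

3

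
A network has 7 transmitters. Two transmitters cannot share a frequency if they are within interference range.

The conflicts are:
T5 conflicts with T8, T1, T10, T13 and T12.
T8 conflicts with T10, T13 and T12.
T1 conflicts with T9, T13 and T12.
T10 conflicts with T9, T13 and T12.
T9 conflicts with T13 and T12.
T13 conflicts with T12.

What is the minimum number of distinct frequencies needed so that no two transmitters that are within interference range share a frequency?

T5, T8, T10, T13, T12 all conflict with each other, so at least 5 frequencies are needed.
A valid assignment using 5 frequencies: T5=3, T8=5, T1=4, T10=4, T9=3, T13=2, T12=1. No two conflicting transmitters share a frequency.

5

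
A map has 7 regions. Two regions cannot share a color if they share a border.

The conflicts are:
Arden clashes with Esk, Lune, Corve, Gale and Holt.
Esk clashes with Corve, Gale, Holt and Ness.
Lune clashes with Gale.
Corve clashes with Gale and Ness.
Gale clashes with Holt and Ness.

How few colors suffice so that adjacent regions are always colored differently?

4

Arden, Esk, Gale, Holt all conflict with each other, so at least 4 colors are needed.
A valid assignment using 4 colors: Arden=2, Esk=3, Lune=3, Corve=4, Gale=1, Holt=4, Ness=2. No two conflicting regions share a color.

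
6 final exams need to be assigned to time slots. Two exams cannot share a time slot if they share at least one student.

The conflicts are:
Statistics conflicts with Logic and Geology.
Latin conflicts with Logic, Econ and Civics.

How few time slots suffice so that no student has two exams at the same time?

Latin and Civics conflict, so at least 2 time slots are needed.
Using 2 time slots: Statistics=1, Latin=1, Logic=2, Econ=2, Civics=2, Geology=2. Every pair that conflicts lands in different time slots.

2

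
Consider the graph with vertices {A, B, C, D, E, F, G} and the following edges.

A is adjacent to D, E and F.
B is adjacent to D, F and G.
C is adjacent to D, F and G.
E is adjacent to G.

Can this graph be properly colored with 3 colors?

Yes

The chromatic number is 3. The cycle A-E-G-C-D-A has odd length 5, so it cannot be 2-colored; at least 3 colors are needed.
3 colors suffice: color 1 → {A, G}; color 2 → {D, E, F}; color 3 → {B, C}.
That is already a proper 3-coloring.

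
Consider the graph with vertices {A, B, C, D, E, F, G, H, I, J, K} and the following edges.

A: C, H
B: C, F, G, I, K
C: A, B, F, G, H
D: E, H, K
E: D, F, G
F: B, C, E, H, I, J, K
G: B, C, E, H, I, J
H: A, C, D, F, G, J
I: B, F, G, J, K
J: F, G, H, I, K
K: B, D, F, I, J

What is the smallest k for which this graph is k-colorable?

4

B, F, I, K are pairwise adjacent (a clique of size 4), so at least 4 colors are needed.
4 colors suffice: color 1 → {A, D, F, G}; color 2 → {E, H, I}; color 3 → {C, K}; color 4 → {B, J}. Every edge joins two different colors.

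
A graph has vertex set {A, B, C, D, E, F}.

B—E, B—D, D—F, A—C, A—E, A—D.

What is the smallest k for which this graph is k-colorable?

A and C are adjacent, so at least 2 colors are needed.
2 colors suffice: color 1 → {A, B, F}; color 2 → {C, D, E}. Every edge joins two different colors.

2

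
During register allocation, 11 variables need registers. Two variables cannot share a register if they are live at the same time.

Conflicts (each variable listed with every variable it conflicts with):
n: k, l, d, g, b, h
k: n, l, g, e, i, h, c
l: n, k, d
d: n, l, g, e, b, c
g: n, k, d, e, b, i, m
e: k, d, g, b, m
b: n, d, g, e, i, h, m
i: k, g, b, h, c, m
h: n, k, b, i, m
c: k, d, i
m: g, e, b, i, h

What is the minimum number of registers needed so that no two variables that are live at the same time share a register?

d, g, e, b all conflict with each other, so at least 4 registers are needed.
Using 4 registers: n=4, k=1, l=2, d=3, g=2, e=4, b=1, i=4, h=2, c=2, m=3. Each listed conflict is separated.

4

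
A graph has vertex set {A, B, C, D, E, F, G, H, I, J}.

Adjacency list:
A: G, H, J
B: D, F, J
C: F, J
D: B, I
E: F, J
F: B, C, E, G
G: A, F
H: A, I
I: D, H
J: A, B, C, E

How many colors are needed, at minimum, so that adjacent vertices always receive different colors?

The cycle F-G-A-J-E-F has odd length 5, so it cannot be 2-colored; at least 3 colors are needed.
A valid assignment using 3 colors: A=blue, B=blue, C=blue, D=green, E=blue, F=red, G=green, H=green, I=red, J=red. Every edge joins two different colors.

3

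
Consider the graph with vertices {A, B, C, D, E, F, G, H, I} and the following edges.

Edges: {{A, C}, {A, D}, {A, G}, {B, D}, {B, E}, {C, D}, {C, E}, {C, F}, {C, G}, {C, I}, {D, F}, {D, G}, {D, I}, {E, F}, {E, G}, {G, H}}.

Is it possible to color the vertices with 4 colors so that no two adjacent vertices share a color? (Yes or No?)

The chromatic number is 4. A, C, D, G form a clique, so at least 4 colors are needed.
4 colors suffice: color 1 → {D, E, H}; color 2 → {B, C}; color 3 → {F, G, I}; color 4 → {A}.
That is already a proper 4-coloring.

Yes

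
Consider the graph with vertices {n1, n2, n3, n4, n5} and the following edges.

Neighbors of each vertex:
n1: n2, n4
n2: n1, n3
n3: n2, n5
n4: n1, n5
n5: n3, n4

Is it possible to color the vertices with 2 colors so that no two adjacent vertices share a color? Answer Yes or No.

The cycle n5-n3-n2-n1-n4-n5 has odd length 5, so it cannot be 2-colored; at least 3 colors are needed.
So 2 colors are not enough.

No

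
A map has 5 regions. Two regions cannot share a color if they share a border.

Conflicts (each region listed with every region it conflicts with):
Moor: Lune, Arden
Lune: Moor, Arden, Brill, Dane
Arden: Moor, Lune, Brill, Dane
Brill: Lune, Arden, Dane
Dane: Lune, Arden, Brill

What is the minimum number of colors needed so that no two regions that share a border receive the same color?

Lune, Arden, Brill, Dane all conflict with each other, so at least 4 colors are needed.
4 colors suffice: color 1 → {Arden}; color 2 → {Lune}; color 3 → {Moor, Dane}; color 4 → {Brill}. Each listed conflict is separated.

4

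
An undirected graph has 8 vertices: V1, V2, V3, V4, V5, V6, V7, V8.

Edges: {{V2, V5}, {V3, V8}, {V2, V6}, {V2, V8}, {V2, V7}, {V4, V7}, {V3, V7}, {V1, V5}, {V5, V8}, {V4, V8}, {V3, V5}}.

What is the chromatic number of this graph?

3

V3, V5, V8 are pairwise adjacent, so at least 3 colors are needed.
A valid assignment using 3 colors: V1=1, V2=3, V3=3, V4=2, V5=2, V6=1, V7=1, V8=1. Each edge has distinct colors on its endpoints.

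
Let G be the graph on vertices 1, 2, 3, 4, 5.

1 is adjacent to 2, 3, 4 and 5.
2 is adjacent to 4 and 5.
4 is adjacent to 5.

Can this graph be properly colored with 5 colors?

The chromatic number is 4. 1, 2, 4, 5 are mutually adjacent (a clique of size 4), so at least 4 colors are needed.
4 colors suffice: color a → {1}; color b → {3, 5}; color c → {4}; color d → {2}.
Since 5 ≥ 4, a proper 5-coloring certainly exists.

Yes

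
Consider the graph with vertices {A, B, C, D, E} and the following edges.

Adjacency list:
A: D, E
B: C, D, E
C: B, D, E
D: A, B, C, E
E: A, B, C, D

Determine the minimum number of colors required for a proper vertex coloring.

4

B, C, D, E are pairwise adjacent (a clique of size 4), so at least 4 colors are needed.
A valid assignment using 4 colors: A=green, B=green, C=yellow, D=blue, E=red. Each edge has distinct colors on its endpoints.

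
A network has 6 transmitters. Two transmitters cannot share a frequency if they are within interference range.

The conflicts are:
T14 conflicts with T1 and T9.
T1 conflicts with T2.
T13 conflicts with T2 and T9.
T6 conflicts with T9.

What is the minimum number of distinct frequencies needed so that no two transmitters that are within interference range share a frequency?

The cycle T14-T1-T2-T13-T9-T14 has odd length 5, so it cannot be 2-colored; at least 3 frequencies are needed.
3 frequencies suffice: frequency 1 → {T2, T9}; frequency 2 → {T1, T13, T6}; frequency 3 → {T14}. Each listed conflict is separated.

3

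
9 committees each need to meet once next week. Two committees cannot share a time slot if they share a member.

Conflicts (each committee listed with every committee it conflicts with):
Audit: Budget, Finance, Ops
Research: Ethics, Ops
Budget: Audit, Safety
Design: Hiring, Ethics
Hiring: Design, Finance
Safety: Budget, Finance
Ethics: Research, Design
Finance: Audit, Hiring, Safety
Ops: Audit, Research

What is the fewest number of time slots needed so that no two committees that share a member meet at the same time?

The cycle Design-Hiring-Finance-Audit-Ops-Research-Ethics-Design has odd length 7, so it cannot be 2-colored; at least 3 time slots are needed.
Using 3 time slots: Audit=1, Research=3, Budget=2, Design=2, Hiring=1, Safety=1, Ethics=1, Finance=2, Ops=2. Every pair that conflicts lands in different time slots.

3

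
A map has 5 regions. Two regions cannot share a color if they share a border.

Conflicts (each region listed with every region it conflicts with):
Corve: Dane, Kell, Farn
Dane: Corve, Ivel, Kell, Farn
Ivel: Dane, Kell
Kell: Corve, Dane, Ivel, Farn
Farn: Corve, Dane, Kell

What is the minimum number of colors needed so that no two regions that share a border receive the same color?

Corve, Dane, Kell, Farn all conflict with each other, so at least 4 colors are needed.
4 colors suffice: color 1 → {Dane}; color 2 → {Kell}; color 3 → {Ivel, Farn}; color 4 → {Corve}. Every pair that conflicts lands in different colors.

4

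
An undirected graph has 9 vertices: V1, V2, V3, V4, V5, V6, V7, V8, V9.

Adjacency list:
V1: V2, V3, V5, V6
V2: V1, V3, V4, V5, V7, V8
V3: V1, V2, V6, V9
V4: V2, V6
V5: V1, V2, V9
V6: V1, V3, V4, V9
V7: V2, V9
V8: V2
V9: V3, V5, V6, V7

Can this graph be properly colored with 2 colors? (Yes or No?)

No

V1, V2, V5 form a triangle, so at least 3 colors are needed.
So 2 colors are not enough.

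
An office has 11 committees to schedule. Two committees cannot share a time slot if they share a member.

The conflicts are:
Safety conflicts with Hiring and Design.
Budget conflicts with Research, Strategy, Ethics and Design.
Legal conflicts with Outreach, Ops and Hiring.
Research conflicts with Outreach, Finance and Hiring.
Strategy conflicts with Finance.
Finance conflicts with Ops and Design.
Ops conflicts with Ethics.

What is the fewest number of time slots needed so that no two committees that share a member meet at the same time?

The cycle Budget-Design-Safety-Hiring-Research-Budget has odd length 5, so it cannot be 2-colored; at least 3 time slots are needed.
Using 3 time slots: Safety=3, Budget=1, Legal=3, Research=2, Strategy=2, Outreach=1, Finance=1, Ops=2, Ethics=3, Hiring=1, Design=2. Every pair that conflicts lands in different time slots.

3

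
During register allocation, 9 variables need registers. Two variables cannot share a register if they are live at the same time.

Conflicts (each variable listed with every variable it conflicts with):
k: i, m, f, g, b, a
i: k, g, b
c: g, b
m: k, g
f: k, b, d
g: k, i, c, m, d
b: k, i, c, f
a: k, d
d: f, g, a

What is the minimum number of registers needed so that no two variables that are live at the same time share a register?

k, m, g pairwise conflict, so at least 3 registers are needed.
A valid assignment using 3 registers: k=1, i=3, c=1, m=3, f=3, g=2, b=2, a=2, d=1. No two conflicting variables share a register.

3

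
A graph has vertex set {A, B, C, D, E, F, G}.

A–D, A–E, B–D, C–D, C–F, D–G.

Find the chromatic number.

2

A and E are adjacent, so at least 2 colors are needed.
A valid assignment using 2 colors: A=2, B=2, C=2, D=1, E=1, F=1, G=2. No two adjacent vertices share a color.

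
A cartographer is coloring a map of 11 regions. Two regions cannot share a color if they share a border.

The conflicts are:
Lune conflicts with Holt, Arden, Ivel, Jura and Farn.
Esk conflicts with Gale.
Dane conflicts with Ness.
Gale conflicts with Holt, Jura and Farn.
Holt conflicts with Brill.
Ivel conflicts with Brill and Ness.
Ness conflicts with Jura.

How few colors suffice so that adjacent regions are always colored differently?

Ivel and Brill conflict, so at least 2 colors are needed.
2 colors suffice: color 1 → {Lune, Gale, Brill, Ness}; color 2 → {Esk, Dane, Holt, Arden, Ivel, Jura, Farn}. Each listed conflict is separated.

2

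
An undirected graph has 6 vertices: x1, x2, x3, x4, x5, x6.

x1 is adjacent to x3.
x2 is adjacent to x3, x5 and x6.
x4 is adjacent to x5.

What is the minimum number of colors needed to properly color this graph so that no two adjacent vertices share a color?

x4 and x5 are adjacent, so at least 2 colors are needed.
2 colors suffice: color 1 → {x1, x2, x4}; color 2 → {x3, x5, x6}. Each edge has distinct colors on its endpoints.

2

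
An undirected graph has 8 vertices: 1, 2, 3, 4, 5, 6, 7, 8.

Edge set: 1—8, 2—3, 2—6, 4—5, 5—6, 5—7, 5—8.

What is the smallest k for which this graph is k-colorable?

5 and 8 are adjacent, so at least 2 colors are needed.
One proper 2-coloring: 1=a, 2=a, 3=b, 4=b, 5=a, 6=b, 7=b, 8=b. No two adjacent vertices share a color.

2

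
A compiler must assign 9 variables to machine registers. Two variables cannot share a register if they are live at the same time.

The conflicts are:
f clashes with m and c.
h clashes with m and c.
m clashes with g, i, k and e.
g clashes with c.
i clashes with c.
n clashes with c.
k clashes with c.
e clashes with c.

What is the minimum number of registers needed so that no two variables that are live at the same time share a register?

m and k conflict, so at least 2 registers are needed.
2 registers suffice: register 1 → {m, c}; register 2 → {f, h, g, i, n, k, e}. Each listed conflict is separated.

2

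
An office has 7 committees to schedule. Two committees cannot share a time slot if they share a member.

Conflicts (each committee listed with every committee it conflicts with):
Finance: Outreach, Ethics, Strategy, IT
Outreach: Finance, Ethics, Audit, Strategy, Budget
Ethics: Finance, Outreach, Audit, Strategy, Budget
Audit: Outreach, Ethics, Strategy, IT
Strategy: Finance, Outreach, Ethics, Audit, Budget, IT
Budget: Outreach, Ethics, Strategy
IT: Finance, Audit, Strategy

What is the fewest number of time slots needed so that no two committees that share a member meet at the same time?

Finance, Outreach, Ethics, Strategy all conflict with each other, so at least 4 time slots are needed.
4 time slots suffice: time slot 1 → {Strategy}; time slot 2 → {Outreach, IT}; time slot 3 → {Ethics}; time slot 4 → {Finance, Audit, Budget}. No two conflicting committees share a time slot.

4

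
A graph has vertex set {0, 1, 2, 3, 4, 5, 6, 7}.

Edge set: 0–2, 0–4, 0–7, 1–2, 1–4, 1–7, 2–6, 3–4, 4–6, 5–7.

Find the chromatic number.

2 and 6 are adjacent, so at least 2 colors are needed.
One proper 2-coloring: 0=blue, 1=blue, 2=red, 3=blue, 4=red, 5=blue, 6=blue, 7=red. Every edge joins two different colors.

2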